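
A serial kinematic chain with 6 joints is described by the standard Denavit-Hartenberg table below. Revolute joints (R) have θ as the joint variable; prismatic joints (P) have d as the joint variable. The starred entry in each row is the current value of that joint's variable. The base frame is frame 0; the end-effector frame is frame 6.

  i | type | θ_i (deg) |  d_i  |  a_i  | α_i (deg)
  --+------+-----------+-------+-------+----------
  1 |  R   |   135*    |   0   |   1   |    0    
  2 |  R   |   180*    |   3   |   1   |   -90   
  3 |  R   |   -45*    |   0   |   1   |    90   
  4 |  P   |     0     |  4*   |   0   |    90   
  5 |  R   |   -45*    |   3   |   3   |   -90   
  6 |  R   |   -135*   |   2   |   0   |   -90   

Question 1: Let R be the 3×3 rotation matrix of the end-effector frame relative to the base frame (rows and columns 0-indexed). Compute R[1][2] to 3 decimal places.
-1.000

End-effector z-axis (col 2 of R) = (-0.0000,-1.0000,0.0000)
R[1][2] = -1.0000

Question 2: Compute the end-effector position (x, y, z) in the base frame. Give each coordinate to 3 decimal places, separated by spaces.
-1.500 -2.743 8.536

after link 1: o_1 = (-0.7071, 0.7071, 0.0000)
after link 2: o_2 = (-0.0000, -0.0000, 3.0000)
after link 3: o_3 = (0.5000, -0.5000, 3.7071)
after link 4: o_4 = (-1.5000, 1.5000, 6.5355)
after link 5: o_5 = (-1.5000, -2.7426, 6.5355)
after link 6: o_6 = (-1.5000, -2.7426, 8.5355)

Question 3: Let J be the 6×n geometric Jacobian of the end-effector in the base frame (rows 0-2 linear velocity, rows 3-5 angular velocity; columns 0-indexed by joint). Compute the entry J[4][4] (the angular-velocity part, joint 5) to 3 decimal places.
-0.707

axis z_4 = (-0.7071,-0.7071,0.0000); lever o_n−o_4 = (-0.0000,-4.2426,2.0000)
cross product → J_v[:, 4] = (-1.4142,1.4142,3.0000)
J_ω[:, 4] = z_4
entry J[4][4] = -0.7071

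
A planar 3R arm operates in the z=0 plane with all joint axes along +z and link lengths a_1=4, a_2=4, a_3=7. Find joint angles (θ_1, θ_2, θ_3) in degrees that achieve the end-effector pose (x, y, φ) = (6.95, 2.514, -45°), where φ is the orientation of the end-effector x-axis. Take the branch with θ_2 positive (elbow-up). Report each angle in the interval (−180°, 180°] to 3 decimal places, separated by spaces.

wrist centre = target − a_3·(cos φ, sin φ) = (2.0003, 7.4637)
cos θ_2 = (59.7085−4²−4²)/(2·4·4) = 0.8659; θ_2 = 30.0153° (elbow-up)
β = atan2(7.4637,2.0003) = 74.9975°; ψ = atan2(2.0009,7.4636) = 15.0077°
θ_1 = β − ψ = 59.9899°
θ_3 = φ − θ_1 − θ_2 = -135.0052° (wrapped to (-180°,180°])

59.990 30.015 -135.005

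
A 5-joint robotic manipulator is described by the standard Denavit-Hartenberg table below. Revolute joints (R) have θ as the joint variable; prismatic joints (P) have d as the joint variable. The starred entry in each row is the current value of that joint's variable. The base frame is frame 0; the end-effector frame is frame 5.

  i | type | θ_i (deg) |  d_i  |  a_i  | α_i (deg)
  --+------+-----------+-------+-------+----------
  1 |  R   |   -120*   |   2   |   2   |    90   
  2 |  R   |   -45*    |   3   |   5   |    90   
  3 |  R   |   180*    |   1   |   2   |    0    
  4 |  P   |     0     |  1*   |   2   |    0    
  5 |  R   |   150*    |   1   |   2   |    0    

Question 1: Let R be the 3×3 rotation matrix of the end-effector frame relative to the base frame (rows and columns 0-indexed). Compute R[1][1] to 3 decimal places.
End-effector y-axis (col 1 of R) = (-0.9268,0.1268,-0.3536)
R[1][1] = 0.1268

0.127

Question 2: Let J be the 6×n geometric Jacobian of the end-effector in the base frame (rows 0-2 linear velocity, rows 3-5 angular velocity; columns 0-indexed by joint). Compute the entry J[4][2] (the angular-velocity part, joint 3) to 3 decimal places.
axis z_2 = (0.3536,0.6124,-0.7071); lever o_n−o_2 = (2.7285,2.7259,-0.5176)
cross product → J_v[:, 2] = (1.6105,-1.7463,-0.7071)
J_ω[:, 2] = z_2
entry J[4][2] = 0.6124

0.612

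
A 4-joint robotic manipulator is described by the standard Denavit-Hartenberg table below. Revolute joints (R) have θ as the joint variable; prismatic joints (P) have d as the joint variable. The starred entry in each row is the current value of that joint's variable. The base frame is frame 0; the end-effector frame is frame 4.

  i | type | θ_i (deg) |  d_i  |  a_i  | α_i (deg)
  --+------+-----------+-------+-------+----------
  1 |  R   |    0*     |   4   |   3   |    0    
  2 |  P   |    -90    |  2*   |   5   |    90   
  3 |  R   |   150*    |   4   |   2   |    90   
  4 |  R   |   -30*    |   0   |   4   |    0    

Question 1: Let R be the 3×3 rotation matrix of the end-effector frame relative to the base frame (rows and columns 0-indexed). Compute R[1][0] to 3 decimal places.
End-effector x-axis (col 0 of R) = (0.5000,0.7500,0.4330)
R[1][0] = 0.7500

0.750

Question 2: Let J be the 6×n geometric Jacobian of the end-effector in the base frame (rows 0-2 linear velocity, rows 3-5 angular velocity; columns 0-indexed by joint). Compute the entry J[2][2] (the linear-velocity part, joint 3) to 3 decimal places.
axis z_2 = (-1.0000,-0.0000,0.0000); lever o_n−o_2 = (-2.0000,4.7321,2.7321)
cross product → J_v[:, 2] = (-0.0000,2.7321,-4.7321)
J_ω[:, 2] = z_2
entry J[2][2] = -4.7321

-4.732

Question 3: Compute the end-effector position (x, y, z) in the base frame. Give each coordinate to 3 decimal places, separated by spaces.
after link 1: o_1 = (3.0000, 0.0000, 4.0000)
after link 2: o_2 = (3.0000, -5.0000, 6.0000)
after link 3: o_3 = (-1.0000, -3.2679, 7.0000)
after link 4: o_4 = (1.0000, -0.2679, 8.7321)

1.000 -0.268 8.732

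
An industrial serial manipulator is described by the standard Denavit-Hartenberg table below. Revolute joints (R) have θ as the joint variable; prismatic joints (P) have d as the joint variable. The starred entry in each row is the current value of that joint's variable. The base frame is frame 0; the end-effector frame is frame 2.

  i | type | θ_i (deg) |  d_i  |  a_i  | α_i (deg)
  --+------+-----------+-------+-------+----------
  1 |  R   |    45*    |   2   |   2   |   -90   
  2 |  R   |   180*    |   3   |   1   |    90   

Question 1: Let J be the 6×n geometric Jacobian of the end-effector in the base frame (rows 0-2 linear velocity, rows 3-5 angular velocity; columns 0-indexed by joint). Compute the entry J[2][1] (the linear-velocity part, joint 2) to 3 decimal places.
1.000

axis z_1 = (-0.7071,0.7071,0.0000); lever o_n−o_1 = (-2.8284,1.4142,0.0000)
cross product → J_v[:, 1] = (-0.0000,-0.0000,1.0000)
J_ω[:, 1] = z_1
entry J[2][1] = 1.0000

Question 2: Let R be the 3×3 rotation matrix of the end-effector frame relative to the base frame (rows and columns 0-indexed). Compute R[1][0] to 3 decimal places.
End-effector x-axis (col 0 of R) = (-0.7071,-0.7071,-0.0000)
R[1][0] = -0.7071

-0.707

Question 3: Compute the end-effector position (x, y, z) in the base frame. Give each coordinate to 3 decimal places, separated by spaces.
after link 1: o_1 = (1.4142, 1.4142, 2.0000)
after link 2: o_2 = (-1.4142, 2.8284, 2.0000)

-1.414 2.828 2.000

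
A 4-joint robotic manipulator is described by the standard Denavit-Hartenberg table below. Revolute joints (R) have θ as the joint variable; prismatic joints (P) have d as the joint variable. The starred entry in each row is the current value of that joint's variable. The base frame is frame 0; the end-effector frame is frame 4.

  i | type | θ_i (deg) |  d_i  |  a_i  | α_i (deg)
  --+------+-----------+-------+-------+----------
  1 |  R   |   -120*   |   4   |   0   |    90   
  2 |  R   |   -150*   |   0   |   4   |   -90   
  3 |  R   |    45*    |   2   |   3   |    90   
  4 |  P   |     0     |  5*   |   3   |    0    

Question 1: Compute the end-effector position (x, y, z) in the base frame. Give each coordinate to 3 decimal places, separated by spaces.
5.212 7.614 -3.621

after link 1: o_1 = (0.0000, 0.0000, 4.0000)
after link 2: o_2 = (1.7321, 3.0000, 2.0000)
after link 3: o_3 = (3.9877, 2.6643, -0.7927)
after link 4: o_4 = (5.2125, 7.6141, -3.6211)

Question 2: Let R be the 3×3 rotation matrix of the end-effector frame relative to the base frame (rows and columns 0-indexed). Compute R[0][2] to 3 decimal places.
End-effector z-axis (col 2 of R) = (-0.3062,0.8839,-0.3536)
R[0][2] = -0.3062

-0.306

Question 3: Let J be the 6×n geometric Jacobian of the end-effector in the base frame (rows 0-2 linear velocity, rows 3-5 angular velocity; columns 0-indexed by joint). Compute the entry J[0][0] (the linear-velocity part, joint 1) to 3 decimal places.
axis z_0 = ẑ; lever o_n−o_0 = (5.2125,7.6141,-3.6211)
cross product → J_v[:, 0] = (-7.6141,5.2125,0.0000)
J_ω[:, 0] = z_0
entry J[0][0] = -7.6141

-7.614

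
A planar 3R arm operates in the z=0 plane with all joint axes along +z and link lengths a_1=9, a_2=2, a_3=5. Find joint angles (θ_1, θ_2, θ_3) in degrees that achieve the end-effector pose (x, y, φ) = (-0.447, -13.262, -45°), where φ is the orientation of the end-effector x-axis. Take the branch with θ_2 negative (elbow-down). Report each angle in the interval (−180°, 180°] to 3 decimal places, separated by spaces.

-104.537 -44.980 104.517

wrist centre = target − a_3·(cos φ, sin φ) = (-3.9825, -9.7265)
cos θ_2 = (110.4647−9²−2²)/(2·9·2) = 0.7074; θ_2 = -44.9800° (elbow-down)
β = atan2(-9.7265,-3.9825) = -112.2668°; ψ = atan2(-1.4137,10.4147) = -7.7302°
θ_1 = β − ψ = -104.5366°
θ_3 = φ − θ_1 − θ_2 = 104.5166° (wrapped to (-180°,180°])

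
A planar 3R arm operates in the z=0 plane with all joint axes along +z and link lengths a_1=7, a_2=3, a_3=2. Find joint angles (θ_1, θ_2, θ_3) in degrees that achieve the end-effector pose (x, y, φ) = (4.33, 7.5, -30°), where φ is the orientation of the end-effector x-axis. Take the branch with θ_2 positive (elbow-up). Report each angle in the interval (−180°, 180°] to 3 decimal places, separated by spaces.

56.008 60.001 -146.009

wrist centre = target − a_3·(cos φ, sin φ) = (2.5979, 8.5000)
cos θ_2 = (78.9993−7²−3²)/(2·7·3) = 0.5000; θ_2 = 60.0010° (elbow-up)
β = atan2(8.5000,2.5979) = 73.0047°; ψ = atan2(2.5981,8.5000) = 16.9963°
θ_1 = β − ψ = 56.0084°
θ_3 = φ − θ_1 − θ_2 = -146.0094° (wrapped to (-180°,180°])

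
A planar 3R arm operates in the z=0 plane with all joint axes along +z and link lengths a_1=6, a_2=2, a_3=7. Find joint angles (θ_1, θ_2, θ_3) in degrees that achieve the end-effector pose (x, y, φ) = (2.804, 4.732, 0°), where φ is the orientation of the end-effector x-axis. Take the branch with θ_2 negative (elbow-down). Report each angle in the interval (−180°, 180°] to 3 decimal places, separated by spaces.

150.000 -90.004 -59.995

wrist centre = target − a_3·(cos φ, sin φ) = (-4.1960, 4.7320)
cos θ_2 = (39.9982−6²−2²)/(2·6·2) = -0.0001; θ_2 = -90.0042° (elbow-down)
β = atan2(4.7320,-4.1960) = 131.5643°; ψ = atan2(-2.0000,5.9999) = -18.4354°
θ_1 = β − ψ = 149.9997°
θ_3 = φ − θ_1 − θ_2 = -59.9955° (wrapped to (-180°,180°])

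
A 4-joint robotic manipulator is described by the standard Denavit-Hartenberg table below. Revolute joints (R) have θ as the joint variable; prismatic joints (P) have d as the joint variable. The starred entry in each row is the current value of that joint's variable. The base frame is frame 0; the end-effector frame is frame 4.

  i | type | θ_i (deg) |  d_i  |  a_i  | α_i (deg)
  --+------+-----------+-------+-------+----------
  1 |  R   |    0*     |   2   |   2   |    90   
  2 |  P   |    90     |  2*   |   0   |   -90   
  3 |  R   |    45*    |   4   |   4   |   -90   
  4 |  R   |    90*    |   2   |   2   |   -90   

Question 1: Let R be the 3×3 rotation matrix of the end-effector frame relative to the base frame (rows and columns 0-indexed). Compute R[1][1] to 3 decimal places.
-0.707

End-effector y-axis (col 1 of R) = (0.0000,-0.7071,0.7071)
R[1][1] = -0.7071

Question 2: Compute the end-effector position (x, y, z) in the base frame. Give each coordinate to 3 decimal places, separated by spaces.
-0.000 2.243 3.414

after link 1: o_1 = (2.0000, 0.0000, 2.0000)
after link 2: o_2 = (2.0000, -2.0000, 2.0000)
after link 3: o_3 = (-2.0000, 0.8284, 4.8284)
after link 4: o_4 = (-0.0000, 2.2426, 3.4142)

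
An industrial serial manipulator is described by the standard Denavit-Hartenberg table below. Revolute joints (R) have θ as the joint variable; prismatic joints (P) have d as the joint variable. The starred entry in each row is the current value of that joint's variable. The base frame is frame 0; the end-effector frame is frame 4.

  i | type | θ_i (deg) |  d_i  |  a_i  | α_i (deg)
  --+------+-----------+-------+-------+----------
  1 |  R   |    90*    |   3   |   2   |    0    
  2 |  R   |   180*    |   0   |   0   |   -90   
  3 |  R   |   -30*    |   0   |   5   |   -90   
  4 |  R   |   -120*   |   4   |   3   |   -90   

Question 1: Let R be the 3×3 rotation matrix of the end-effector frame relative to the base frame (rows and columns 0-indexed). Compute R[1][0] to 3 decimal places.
End-effector x-axis (col 0 of R) = (0.8660,0.4330,-0.2500)
R[1][0] = 0.4330

0.433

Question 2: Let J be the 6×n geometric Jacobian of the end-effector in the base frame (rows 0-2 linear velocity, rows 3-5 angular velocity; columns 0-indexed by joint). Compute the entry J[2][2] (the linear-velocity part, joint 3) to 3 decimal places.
-5.031

axis z_2 = (1.0000,-0.0000,0.0000); lever o_n−o_2 = (2.5981,-5.0311,-1.7141)
cross product → J_v[:, 2] = (0.0000,1.7141,-5.0311)
J_ω[:, 2] = z_2
entry J[2][2] = -5.0311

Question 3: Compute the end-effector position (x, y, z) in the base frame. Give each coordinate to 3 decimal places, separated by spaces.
2.598 -3.031 1.286

after link 1: o_1 = (0.0000, 2.0000, 3.0000)
after link 2: o_2 = (0.0000, 2.0000, 3.0000)
after link 3: o_3 = (-0.0000, -2.3301, 5.5000)
after link 4: o_4 = (2.5981, -3.0311, 1.2859)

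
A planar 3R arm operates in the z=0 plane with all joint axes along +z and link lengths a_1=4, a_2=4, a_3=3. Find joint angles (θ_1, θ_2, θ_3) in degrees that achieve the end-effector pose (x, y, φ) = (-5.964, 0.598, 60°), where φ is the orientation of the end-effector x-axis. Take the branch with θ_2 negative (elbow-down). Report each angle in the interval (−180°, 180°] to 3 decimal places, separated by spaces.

wrist centre = target − a_3·(cos φ, sin φ) = (-7.4640, -2.0001)
cos θ_2 = (59.7116−4²−4²)/(2·4·4) = 0.8660; θ_2 = -30.0043° (elbow-down)
β = atan2(-2.0001,-7.4640) = -164.9993°; ψ = atan2(-2.0003,7.4640) = -15.0022°
θ_1 = β − ψ = -149.9971°
θ_3 = φ − θ_1 − θ_2 = -119.9986° (wrapped to (-180°,180°])

-149.997 -30.004 -119.999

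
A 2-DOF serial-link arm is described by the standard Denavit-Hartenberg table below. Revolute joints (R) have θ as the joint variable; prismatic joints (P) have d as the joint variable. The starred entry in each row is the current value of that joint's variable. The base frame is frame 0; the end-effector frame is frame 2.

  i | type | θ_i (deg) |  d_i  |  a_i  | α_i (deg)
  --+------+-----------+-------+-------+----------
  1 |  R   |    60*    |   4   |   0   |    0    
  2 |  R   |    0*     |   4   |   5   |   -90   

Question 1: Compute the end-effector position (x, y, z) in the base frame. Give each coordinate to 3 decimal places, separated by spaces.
2.500 4.330 8.000

after link 1: o_1 = (0.0000, 0.0000, 4.0000)
after link 2: o_2 = (2.5000, 4.3301, 8.0000)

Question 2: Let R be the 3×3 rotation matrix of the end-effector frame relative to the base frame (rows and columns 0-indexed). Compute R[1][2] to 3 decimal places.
0.500

End-effector z-axis (col 2 of R) = (-0.8660,0.5000,0.0000)
R[1][2] = 0.5000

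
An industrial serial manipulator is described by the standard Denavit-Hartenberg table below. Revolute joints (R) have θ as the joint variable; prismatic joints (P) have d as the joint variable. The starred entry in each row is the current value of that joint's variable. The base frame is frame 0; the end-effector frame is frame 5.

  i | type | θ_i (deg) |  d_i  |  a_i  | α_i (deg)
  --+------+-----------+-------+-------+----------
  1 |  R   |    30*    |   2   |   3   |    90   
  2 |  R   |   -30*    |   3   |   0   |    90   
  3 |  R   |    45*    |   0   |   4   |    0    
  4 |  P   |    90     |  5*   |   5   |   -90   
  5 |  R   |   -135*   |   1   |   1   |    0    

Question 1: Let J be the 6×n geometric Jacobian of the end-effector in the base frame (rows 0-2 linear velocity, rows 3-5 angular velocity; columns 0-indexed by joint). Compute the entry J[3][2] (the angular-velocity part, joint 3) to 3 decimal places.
-0.433

axis z_2 = (-0.4330,-0.2500,-0.8660); lever o_n−o_2 = (-0.5785,-6.2886,-4.4854)
cross product → J_v[:, 2] = (-4.3247,-1.4413,2.5784)
J_ω[:, 2] = z_2
entry J[3][2] = -0.4330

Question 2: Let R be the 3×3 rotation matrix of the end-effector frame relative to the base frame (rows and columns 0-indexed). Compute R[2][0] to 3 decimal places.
-0.862

End-effector x-axis (col 0 of R) = (-0.1812,0.4727,-0.8624)
R[2][0] = -0.8624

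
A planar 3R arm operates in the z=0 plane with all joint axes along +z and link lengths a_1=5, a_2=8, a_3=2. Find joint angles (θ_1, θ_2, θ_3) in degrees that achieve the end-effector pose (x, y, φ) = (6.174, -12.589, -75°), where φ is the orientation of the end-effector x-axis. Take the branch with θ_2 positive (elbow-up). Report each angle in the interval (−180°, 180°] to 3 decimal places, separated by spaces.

-90.002 44.999 -29.997

wrist centre = target − a_3·(cos φ, sin φ) = (5.6564, -10.6571)
cos θ_2 = (145.5692−5²−8²)/(2·5·8) = 0.7071; θ_2 = 44.9993° (elbow-up)
β = atan2(-10.6571,5.6564) = -62.0425°; ψ = atan2(5.6568,10.6569) = 27.9597°
θ_1 = β − ψ = -90.0023°
θ_3 = φ − θ_1 − θ_2 = -29.9970° (wrapped to (-180°,180°])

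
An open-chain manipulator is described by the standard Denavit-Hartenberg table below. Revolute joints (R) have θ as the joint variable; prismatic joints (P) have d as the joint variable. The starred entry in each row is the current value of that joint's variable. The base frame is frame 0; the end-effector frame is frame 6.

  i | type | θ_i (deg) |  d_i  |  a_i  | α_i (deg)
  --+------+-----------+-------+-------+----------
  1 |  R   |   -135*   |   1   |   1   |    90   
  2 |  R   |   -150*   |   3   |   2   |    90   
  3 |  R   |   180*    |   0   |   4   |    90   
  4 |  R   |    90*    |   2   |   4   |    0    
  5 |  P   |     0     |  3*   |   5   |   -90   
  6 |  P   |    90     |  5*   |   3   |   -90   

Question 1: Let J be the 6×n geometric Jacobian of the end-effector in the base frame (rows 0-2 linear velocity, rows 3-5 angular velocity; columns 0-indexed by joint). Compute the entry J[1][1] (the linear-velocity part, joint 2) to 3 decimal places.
4.451

axis z_1 = (-0.7071,0.7071,0.0000); lever o_n−o_1 = (1.4836,8.5546,6.2942)
cross product → J_v[:, 1] = (4.4507,4.4507,-7.0981)
J_ω[:, 1] = z_1
entry J[1][1] = 4.4507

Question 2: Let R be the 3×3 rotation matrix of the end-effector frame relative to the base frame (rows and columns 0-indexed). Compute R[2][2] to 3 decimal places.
-0.866

End-effector z-axis (col 2 of R) = (-0.3536,-0.3536,-0.8660)
R[2][2] = -0.8660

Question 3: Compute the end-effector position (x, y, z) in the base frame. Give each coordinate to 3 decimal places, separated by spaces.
0.776 7.848 7.294

after link 1: o_1 = (-0.7071, -0.7071, 1.0000)
after link 2: o_2 = (-1.6037, 2.6390, 0.0000)
after link 3: o_3 = (-4.0532, 0.1895, 2.0000)
after link 4: o_4 = (-4.0532, 3.0179, 5.4641)
after link 5: o_5 = (-4.4067, 6.9070, 9.7942)
after link 6: o_6 = (0.7765, 7.8475, 7.2942)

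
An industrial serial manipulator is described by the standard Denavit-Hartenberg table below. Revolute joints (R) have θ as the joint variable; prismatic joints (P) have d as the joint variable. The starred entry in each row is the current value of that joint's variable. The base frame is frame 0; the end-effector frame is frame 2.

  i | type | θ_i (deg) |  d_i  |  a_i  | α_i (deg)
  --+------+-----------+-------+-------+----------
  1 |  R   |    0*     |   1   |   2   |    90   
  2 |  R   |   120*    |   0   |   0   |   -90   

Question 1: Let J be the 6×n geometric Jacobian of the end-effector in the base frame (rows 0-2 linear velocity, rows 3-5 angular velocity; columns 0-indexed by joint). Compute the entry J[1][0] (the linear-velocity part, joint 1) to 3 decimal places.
2.000

axis z_0 = ẑ; lever o_n−o_0 = (2.0000,0.0000,1.0000)
cross product → J_v[:, 0] = (0.0000,2.0000,0.0000)
J_ω[:, 0] = z_0
entry J[1][0] = 2.0000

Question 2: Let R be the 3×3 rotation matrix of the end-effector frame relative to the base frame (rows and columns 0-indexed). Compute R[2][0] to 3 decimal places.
End-effector x-axis (col 0 of R) = (-0.5000,0.0000,0.8660)
R[2][0] = 0.8660

0.866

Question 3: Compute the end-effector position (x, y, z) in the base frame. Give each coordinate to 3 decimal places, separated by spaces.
2.000 0.000 1.000

after link 1: o_1 = (2.0000, 0.0000, 1.0000)
after link 2: o_2 = (2.0000, 0.0000, 1.0000)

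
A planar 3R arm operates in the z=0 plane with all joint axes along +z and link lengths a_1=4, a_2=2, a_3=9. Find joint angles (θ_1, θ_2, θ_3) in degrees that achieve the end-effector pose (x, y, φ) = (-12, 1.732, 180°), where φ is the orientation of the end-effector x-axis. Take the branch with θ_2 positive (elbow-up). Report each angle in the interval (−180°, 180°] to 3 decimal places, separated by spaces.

wrist centre = target − a_3·(cos φ, sin φ) = (-3.0000, 1.7320)
cos θ_2 = (11.9998−4²−2²)/(2·4·2) = -0.5000; θ_2 = 120.0007° (elbow-up)
β = atan2(1.7320,-3.0000) = 150.0007°; ψ = atan2(1.7320,3.0000) = 30.0000°
θ_1 = β − ψ = 120.0007°
θ_3 = φ − θ_1 − θ_2 = -60.0015° (wrapped to (-180°,180°])

120.001 120.001 -60.001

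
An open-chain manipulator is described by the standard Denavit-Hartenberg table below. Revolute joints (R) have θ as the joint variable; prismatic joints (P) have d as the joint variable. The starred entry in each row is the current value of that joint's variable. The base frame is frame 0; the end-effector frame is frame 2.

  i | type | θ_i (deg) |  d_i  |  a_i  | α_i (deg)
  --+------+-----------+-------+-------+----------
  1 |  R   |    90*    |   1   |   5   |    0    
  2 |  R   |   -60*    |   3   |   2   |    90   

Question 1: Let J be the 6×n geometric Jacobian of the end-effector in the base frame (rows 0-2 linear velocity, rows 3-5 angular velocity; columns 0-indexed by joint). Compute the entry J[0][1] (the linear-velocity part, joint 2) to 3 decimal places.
axis z_1 = (0.0000,0.0000,1.0000); lever o_n−o_1 = (1.7321,1.0000,3.0000)
cross product → J_v[:, 1] = (-1.0000,1.7321,0.0000)
J_ω[:, 1] = z_1
entry J[0][1] = -1.0000

-1.000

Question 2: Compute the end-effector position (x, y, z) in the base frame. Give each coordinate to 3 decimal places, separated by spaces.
after link 1: o_1 = (0.0000, 5.0000, 1.0000)
after link 2: o_2 = (1.7321, 6.0000, 4.0000)

1.732 6.000 4.000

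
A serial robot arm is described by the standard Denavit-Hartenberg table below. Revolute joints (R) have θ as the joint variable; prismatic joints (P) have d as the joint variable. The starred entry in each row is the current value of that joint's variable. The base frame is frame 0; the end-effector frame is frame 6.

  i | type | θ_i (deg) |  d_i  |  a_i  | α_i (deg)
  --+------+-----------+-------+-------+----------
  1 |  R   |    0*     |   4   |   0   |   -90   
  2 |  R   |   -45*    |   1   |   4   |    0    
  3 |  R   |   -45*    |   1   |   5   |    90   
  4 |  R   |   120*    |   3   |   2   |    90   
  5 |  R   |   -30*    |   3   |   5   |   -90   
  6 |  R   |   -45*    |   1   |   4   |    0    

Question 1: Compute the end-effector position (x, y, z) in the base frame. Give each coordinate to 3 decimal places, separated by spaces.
after link 1: o_1 = (0.0000, 0.0000, 4.0000)
after link 2: o_2 = (2.8284, 1.0000, 6.8284)
after link 3: o_3 = (2.8284, 2.0000, 11.8284)
after link 4: o_4 = (-0.1716, 3.7321, 10.8284)
after link 5: o_5 = (2.3284, 8.9821, 11.2614)
after link 6: o_6 = (2.8766, 12.9506, 12.2362)

2.877 12.951 12.236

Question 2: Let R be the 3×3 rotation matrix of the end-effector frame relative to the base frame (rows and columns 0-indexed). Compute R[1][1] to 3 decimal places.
End-effector y-axis (col 1 of R) = (0.3536,0.1768,-0.9186)
R[1][1] = 0.1768

0.177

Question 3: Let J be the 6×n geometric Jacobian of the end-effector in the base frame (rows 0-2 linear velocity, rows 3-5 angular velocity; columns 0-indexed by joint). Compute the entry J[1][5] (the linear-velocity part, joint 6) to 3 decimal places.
0.707

axis z_5 = (-0.8660,0.4330,-0.2500); lever o_n−o_5 = (0.5482,3.9685,0.9747)
cross product → J_v[:, 5] = (1.4142,0.7071,-3.6742)
J_ω[:, 5] = z_5
entry J[1][5] = 0.7071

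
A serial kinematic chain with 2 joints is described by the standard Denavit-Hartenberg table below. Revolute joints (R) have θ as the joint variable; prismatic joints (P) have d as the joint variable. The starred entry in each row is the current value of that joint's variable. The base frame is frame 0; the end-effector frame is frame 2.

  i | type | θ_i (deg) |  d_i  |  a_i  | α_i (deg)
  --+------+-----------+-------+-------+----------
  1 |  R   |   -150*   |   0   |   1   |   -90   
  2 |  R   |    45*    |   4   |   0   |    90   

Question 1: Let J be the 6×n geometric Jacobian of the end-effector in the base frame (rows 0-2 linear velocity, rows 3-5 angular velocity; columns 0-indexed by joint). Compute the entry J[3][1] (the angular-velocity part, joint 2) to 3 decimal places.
0.500

axis z_1 = (0.5000,-0.8660,0.0000); lever o_n−o_1 = (2.0000,-3.4641,0.0000)
cross product → J_v[:, 1] = (0.0000,0.0000,0.0000)
J_ω[:, 1] = z_1
entry J[3][1] = 0.5000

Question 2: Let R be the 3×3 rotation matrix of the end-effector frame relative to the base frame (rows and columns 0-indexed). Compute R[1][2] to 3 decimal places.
-0.354

End-effector z-axis (col 2 of R) = (-0.6124,-0.3536,0.7071)
R[1][2] = -0.3536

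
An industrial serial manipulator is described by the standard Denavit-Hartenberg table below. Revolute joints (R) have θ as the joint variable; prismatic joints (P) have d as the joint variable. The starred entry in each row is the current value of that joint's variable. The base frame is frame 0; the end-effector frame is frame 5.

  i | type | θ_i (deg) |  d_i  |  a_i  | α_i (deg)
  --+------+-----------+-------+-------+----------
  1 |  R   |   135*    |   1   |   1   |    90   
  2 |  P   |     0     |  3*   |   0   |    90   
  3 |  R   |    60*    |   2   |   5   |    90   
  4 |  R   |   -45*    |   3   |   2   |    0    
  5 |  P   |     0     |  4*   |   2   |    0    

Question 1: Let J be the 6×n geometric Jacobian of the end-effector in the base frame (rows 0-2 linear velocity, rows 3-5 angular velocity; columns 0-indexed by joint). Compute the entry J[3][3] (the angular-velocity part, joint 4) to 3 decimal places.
axis z_3 = (-0.9659,0.2588,-0.0000); lever o_n−o_3 = (-6.0294,4.5438,2.8284)
cross product → J_v[:, 3] = (0.7321,2.7321,-2.8284)
J_ω[:, 3] = z_3
entry J[3][3] = -0.9659

-0.966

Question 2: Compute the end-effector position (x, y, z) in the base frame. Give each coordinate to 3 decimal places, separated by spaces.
-3.321 12.202 1.828

after link 1: o_1 = (-0.7071, 0.7071, 1.0000)
after link 2: o_2 = (1.4142, 2.8284, 1.0000)
after link 3: o_3 = (2.7083, 7.6581, -1.0000)
after link 4: o_4 = (0.1766, 9.8005, 0.4142)
after link 5: o_5 = (-3.3211, 12.2018, 1.8284)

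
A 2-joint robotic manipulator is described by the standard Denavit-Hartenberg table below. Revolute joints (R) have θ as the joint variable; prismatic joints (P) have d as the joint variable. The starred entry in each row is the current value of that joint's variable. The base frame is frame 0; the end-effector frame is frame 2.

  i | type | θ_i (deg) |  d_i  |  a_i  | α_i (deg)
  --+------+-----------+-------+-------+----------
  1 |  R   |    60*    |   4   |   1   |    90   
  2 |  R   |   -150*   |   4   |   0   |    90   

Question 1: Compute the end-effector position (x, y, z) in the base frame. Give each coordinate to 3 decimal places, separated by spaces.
3.964 -1.134 4.000

after link 1: o_1 = (0.5000, 0.8660, 4.0000)
after link 2: o_2 = (3.9641, -1.1340, 4.0000)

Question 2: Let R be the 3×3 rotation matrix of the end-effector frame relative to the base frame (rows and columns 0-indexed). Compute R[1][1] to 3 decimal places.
End-effector y-axis (col 1 of R) = (0.8660,-0.5000,0.0000)
R[1][1] = -0.5000

-0.500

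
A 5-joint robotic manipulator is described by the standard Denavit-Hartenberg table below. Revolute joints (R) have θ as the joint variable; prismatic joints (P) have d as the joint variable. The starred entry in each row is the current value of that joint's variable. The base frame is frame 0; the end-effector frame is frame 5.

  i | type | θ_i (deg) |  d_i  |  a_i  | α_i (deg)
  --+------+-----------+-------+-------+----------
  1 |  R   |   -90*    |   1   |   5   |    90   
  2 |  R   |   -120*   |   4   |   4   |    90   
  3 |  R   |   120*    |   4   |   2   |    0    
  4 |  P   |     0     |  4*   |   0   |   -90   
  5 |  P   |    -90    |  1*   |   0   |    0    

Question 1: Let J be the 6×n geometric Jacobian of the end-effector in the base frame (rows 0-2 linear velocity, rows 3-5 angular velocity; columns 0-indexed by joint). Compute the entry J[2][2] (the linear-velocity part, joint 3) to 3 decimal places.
1.067

axis z_2 = (-0.0000,0.8660,0.5000); lever o_n−o_2 = (-1.2321,5.9952,5.6160)
cross product → J_v[:, 2] = (1.8660,-0.6160,1.0670)
J_ω[:, 2] = z_2
entry J[2][2] = 1.0670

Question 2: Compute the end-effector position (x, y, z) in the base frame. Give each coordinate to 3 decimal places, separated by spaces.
-5.232 2.995 3.152

after link 1: o_1 = (0.0000, -5.0000, 1.0000)
after link 2: o_2 = (-4.0000, -3.0000, -2.4641)
after link 3: o_3 = (-5.7321, -0.0359, 0.4019)
after link 4: o_4 = (-5.7321, 3.4282, 2.4019)
after link 5: o_5 = (-5.2321, 2.9952, 3.1519)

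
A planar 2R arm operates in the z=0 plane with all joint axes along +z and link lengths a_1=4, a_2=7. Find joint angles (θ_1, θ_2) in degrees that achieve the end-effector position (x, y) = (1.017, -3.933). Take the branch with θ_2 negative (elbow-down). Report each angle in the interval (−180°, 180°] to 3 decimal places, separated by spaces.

cos θ_2 = (16.5028−4²−7²)/(2·4·7) = -0.8660; θ_2 = -149.9996° (elbow-down)
β = atan2(-3.9330,1.0170) = -75.5020°; ψ = atan2(-3.5000,-2.0622) = -120.5057°
θ_1 = β − ψ = 45.0038°

45.004 -150.000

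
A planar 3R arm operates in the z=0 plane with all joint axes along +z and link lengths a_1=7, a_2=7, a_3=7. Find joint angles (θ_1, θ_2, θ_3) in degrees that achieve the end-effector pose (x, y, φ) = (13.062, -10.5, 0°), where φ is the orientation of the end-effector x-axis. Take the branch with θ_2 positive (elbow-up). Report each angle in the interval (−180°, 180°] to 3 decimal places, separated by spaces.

wrist centre = target − a_3·(cos φ, sin φ) = (6.0620, -10.5000)
cos θ_2 = (146.9978−7²−7²)/(2·7·7) = 0.5000; θ_2 = 60.0015° (elbow-up)
β = atan2(-10.5000,6.0620) = -60.0007°; ψ = atan2(6.0623,10.4998) = 30.0007°
θ_1 = β − ψ = -90.0015°
θ_3 = φ − θ_1 − θ_2 = 30.0000° (wrapped to (-180°,180°])

-90.001 60.001 30.000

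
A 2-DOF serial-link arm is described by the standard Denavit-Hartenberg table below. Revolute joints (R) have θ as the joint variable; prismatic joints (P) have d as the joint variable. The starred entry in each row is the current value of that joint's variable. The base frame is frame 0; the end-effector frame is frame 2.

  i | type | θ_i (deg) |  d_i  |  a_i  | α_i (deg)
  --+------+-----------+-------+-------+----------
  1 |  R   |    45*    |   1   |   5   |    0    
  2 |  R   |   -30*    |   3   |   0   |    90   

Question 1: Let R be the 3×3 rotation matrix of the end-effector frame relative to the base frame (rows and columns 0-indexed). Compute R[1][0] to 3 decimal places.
0.259

End-effector x-axis (col 0 of R) = (0.9659,0.2588,0.0000)
R[1][0] = 0.2588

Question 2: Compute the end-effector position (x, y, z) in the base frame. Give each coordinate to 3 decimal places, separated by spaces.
after link 1: o_1 = (3.5355, 3.5355, 1.0000)
after link 2: o_2 = (3.5355, 3.5355, 4.0000)

3.536 3.536 4.000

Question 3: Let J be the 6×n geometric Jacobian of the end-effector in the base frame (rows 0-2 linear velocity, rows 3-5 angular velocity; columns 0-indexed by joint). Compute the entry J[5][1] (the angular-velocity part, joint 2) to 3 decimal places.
1.000

axis z_1 = (0.0000,0.0000,1.0000); lever o_n−o_1 = (0.0000,0.0000,3.0000)
cross product → J_v[:, 1] = (0.0000,0.0000,0.0000)
J_ω[:, 1] = z_1
entry J[5][1] = 1.0000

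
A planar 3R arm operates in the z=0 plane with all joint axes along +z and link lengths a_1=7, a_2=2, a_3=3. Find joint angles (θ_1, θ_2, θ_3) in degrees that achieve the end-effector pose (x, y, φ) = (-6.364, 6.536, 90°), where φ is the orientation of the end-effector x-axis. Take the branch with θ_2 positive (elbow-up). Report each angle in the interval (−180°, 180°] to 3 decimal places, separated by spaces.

wrist centre = target − a_3·(cos φ, sin φ) = (-6.3640, 3.5360)
cos θ_2 = (53.0038−7²−2²)/(2·7·2) = 0.0001; θ_2 = 89.9922° (elbow-up)
β = atan2(3.5360,-6.3640) = 150.9423°; ψ = atan2(2.0000,7.0003) = 15.9448°
θ_1 = β − ψ = 134.9975°
θ_3 = φ − θ_1 − θ_2 = -134.9898° (wrapped to (-180°,180°])

134.998 89.992 -134.990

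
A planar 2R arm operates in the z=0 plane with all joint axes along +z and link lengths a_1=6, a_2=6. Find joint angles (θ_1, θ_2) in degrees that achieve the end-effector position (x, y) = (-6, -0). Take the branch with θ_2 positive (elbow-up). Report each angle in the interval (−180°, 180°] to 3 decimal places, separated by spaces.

cos θ_2 = (36.0000−6²−6²)/(2·6·6) = -0.5000; θ_2 = 120.0000° (elbow-up)
β = atan2(-0.0000,-6.0000) = -180.0000°; ψ = atan2(5.1962,3.0000) = 60.0000°
θ_1 = β − ψ = -240.0000°

120.000 120.000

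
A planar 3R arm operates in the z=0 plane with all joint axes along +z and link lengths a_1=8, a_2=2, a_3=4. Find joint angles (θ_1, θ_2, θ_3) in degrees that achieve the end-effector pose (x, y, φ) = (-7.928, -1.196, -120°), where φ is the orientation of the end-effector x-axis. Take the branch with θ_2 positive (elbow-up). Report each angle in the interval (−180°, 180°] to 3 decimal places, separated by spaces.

wrist centre = target − a_3·(cos φ, sin φ) = (-5.9280, 2.2681)
cos θ_2 = (40.2855−8²−2²)/(2·8·2) = -0.8661; θ_2 = 150.0062° (elbow-up)
β = atan2(2.2681,-5.9280) = 159.0627°; ψ = atan2(0.9998,6.2678) = 9.0632°
θ_1 = β − ψ = 149.9996°
θ_3 = φ − θ_1 − θ_2 = -60.0057° (wrapped to (-180°,180°])

150.000 150.006 -60.006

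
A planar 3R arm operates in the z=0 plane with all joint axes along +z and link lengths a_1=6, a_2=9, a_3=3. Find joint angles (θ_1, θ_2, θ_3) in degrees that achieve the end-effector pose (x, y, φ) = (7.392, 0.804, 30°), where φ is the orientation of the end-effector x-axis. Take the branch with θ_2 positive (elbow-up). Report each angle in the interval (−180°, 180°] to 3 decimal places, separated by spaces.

wrist centre = target − a_3·(cos φ, sin φ) = (4.7939, -0.6960)
cos θ_2 = (23.4661−6²−9²)/(2·6·9) = -0.8661; θ_2 = 150.0033° (elbow-up)
β = atan2(-0.6960,4.7939) = -8.2607°; ψ = atan2(4.4995,-1.7945) = 111.7429°
θ_1 = β − ψ = -120.0036°
θ_3 = φ − θ_1 − θ_2 = 0.0003° (wrapped to (-180°,180°])

-120.004 150.003 0.000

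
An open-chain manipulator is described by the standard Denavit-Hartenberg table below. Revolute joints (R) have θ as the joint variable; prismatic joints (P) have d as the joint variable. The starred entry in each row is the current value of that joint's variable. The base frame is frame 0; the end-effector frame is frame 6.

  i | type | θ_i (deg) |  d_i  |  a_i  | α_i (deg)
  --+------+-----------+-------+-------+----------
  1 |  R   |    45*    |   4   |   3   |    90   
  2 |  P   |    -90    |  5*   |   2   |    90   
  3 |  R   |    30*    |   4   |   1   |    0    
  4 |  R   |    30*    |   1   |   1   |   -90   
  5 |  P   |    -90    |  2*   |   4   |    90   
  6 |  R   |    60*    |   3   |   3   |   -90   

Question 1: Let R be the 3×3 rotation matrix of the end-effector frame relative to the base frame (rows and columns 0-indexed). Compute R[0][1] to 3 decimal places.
End-effector y-axis (col 1 of R) = (0.6124,-0.6124,-0.5000)
R[0][1] = 0.6124

0.612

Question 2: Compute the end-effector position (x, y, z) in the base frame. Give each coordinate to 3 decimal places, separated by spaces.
-1.013 -9.593 6.116

after link 1: o_1 = (2.1213, 2.1213, 4.0000)
after link 2: o_2 = (5.6569, -1.4142, 2.0000)
after link 3: o_3 = (3.1820, -4.5962, 1.1340)
after link 4: o_4 = (3.0872, -5.9157, 0.6340)
after link 5: o_5 = (0.9659, -9.4512, 2.3660)
after link 6: o_6 = (-1.0133, -9.5933, 6.1160)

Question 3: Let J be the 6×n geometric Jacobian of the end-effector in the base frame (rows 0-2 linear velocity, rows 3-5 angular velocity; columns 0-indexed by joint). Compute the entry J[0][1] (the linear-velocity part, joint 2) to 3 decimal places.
0.707

prismatic axis z_1 = (0.7071,-0.7071,0.0000)
J_v[:, 1] = z_1; J_ω[:, 1] = (0,0,0)
entry J[0][1] = 0.7071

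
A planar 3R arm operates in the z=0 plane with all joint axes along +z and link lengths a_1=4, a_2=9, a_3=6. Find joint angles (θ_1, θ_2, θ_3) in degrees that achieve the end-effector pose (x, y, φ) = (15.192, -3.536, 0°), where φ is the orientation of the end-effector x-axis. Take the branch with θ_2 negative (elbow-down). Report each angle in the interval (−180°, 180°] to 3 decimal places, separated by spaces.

44.999 -90.003 45.004

wrist centre = target − a_3·(cos φ, sin φ) = (9.1920, -3.5360)
cos θ_2 = (96.9962−4²−9²)/(2·4·9) = -0.0001; θ_2 = -90.0031° (elbow-down)
β = atan2(-3.5360,9.1920) = -21.0409°; ψ = atan2(-9.0000,3.9995) = -66.0401°
θ_1 = β − ψ = 44.9992°
θ_3 = φ − θ_1 − θ_2 = 45.0038° (wrapped to (-180°,180°])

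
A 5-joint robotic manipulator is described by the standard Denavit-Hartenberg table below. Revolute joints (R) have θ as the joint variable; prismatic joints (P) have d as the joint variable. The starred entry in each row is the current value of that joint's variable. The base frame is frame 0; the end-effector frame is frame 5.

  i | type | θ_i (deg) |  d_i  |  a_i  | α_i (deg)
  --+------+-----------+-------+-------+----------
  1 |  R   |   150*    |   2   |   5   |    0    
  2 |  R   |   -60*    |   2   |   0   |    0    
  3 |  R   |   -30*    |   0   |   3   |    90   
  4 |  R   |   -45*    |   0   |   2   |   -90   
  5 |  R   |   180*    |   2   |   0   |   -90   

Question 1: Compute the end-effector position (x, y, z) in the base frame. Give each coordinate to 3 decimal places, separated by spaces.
after link 1: o_1 = (-4.3301, 2.5000, 2.0000)
after link 2: o_2 = (-4.3301, 2.5000, 4.0000)
after link 3: o_3 = (-2.8301, 5.0981, 4.0000)
after link 4: o_4 = (-2.1230, 6.3228, 2.5858)
after link 5: o_5 = (-1.4159, 7.5476, 4.0000)

-1.416 7.548 4.000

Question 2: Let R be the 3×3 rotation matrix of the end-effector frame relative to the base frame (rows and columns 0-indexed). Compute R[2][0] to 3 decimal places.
End-effector x-axis (col 0 of R) = (-0.3536,-0.6124,0.7071)
R[2][0] = 0.7071

0.707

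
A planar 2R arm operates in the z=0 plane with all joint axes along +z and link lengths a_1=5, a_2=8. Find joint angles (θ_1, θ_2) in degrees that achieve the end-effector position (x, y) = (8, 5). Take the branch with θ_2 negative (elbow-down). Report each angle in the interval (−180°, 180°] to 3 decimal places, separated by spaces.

cos θ_2 = (89.0000−5²−8²)/(2·5·8) = 0.0000; θ_2 = -90.0000° (elbow-down)
β = atan2(5.0000,8.0000) = 32.0054°; ψ = atan2(-8.0000,5.0000) = -57.9946°
θ_1 = β − ψ = 90.0000°

90.000 -90.000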